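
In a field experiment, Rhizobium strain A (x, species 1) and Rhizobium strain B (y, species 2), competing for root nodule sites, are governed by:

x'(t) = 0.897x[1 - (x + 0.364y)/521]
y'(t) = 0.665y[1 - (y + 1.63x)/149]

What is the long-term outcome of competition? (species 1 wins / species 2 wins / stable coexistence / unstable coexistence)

Compare the nullcline intercepts: K1/α12 = 521/0.364 = 1430 > K2 = 149; K2/α21 = 149/1.63 = 91.4 < K1 = 521.
Since the inequalities point opposite ways, species 1 can invade but species 2 cannot.

species 1 excludes species 2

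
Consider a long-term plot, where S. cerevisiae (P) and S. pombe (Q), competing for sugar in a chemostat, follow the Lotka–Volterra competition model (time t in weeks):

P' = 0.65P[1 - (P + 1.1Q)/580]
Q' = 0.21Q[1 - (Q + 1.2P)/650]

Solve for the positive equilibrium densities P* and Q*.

P* ≈ 422, Q* ≈ 144

Setting both brackets to zero gives the nullclines P + 1.1Q = 580 and 1.2P + Q = 650.
Substituting Q = 650 - 1.2P into the first: P(1 - 1.1·1.2) = 580 - 1.1·650.
So P* = -135/-0.32 = 422, and then Q* = 650 - 1.2·422 = 144.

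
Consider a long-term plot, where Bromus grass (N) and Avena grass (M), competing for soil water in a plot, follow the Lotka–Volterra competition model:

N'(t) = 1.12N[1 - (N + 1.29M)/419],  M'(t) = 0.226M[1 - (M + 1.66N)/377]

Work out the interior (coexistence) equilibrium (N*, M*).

N* ≈ 59, M* ≈ 279

Setting both brackets to zero gives the nullclines N + 1.29M = 419 and 1.66N + M = 377.
Substituting M = 377 - 1.66N into the first: N(1 - 1.29·1.66) = 419 - 1.29·377.
So N* = -67.3/-1.14 = 59, and then M* = 377 - 1.66·59 = 279.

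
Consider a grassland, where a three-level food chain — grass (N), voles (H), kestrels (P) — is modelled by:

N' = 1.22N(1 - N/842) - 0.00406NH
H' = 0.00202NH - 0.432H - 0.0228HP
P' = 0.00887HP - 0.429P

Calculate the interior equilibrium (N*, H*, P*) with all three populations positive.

From dP/dt = 0: 0.00887H* = 0.429, so H* = 48.4.
From dN/dt = 0: 1.22(1 - N*/842) = 0.00406·48.4, giving N* = 842·(1 - 0.161) = 706.
From dH/dt = 0: 0.00202·706 - 0.432 = 0.0228P*, so P* = 0.995/0.0228 = 43.6.

N* ≈ 706, H* ≈ 48.4, P* ≈ 43.6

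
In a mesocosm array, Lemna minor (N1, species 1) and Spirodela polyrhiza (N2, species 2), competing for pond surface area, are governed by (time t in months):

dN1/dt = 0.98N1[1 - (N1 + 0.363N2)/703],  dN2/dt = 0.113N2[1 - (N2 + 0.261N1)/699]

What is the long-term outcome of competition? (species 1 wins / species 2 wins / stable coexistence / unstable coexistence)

Compare the nullcline intercepts: K1/α12 = 703/0.363 = 1940 > K2 = 699; K2/α21 = 699/0.261 = 2680 > K1 = 703.
Since both inequalities hold, each species can invade when rare, so the interior equilibrium is stable.

stable coexistence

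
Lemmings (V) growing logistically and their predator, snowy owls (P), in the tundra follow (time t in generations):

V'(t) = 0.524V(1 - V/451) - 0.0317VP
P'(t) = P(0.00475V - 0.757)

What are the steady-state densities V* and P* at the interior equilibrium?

V* ≈ 159, P* ≈ 10.7

From dP/dt = 0 with P > 0: 0.00475V* = 0.757, so V* = 159.
Substitute into dV/dt = 0: 0.524(1 - 159/451) = 0.0317P*.
The bracket is 0.647, giving P* = 0.339/0.0317 = 10.7.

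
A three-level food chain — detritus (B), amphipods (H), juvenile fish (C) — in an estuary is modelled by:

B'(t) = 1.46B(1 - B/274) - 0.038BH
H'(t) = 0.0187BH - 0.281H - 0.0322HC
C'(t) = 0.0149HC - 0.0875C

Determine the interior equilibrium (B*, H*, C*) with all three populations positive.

From dC/dt = 0: 0.0149H* = 0.0875, so H* = 5.87.
From dB/dt = 0: 1.46(1 - B*/274) = 0.038·5.87, giving B* = 274·(1 - 0.153) = 232.
From dH/dt = 0: 0.0187·232 - 0.281 = 0.0322C*, so C* = 4.06/0.0322 = 126.

B* ≈ 232, H* ≈ 5.87, C* ≈ 126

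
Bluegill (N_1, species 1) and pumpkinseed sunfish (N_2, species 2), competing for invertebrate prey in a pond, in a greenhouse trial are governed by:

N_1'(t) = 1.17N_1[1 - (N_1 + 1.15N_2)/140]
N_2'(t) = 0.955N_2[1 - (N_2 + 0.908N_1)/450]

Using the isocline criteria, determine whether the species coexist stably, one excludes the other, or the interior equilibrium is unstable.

species 2 excludes species 1

Compare the nullcline intercepts: K1/α12 = 140/1.15 = 122 < K2 = 450; K2/α21 = 450/0.908 = 496 > K1 = 140.
Since the inequalities point opposite ways, species 2 can invade but species 1 cannot.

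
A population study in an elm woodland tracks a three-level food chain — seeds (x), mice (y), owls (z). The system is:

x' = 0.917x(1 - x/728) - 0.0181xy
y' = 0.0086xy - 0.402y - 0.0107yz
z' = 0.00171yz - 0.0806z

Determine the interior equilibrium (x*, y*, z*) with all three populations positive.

From dz/dt = 0: 0.00171y* = 0.0806, so y* = 47.1.
From dx/dt = 0: 0.917(1 - x*/728) = 0.0181·47.1, giving x* = 728·(1 - 0.93) = 50.7.
From dy/dt = 0: 0.0086·50.7 - 0.402 = 0.0107z*, so z* = 0.034/0.0107 = 3.18.

x* ≈ 50.7, y* ≈ 47.1, z* ≈ 3.18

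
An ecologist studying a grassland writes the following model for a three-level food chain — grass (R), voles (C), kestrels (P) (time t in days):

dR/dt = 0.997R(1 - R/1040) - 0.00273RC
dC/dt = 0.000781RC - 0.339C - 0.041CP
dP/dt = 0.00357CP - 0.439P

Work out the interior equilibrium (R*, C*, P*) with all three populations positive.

R* ≈ 690, C* ≈ 123, P* ≈ 4.87

From dP/dt = 0: 0.00357C* = 0.439, so C* = 123.
From dR/dt = 0: 0.997(1 - R*/1040) = 0.00273·123, giving R* = 1040·(1 - 0.337) = 690.
From dC/dt = 0: 0.000781·690 - 0.339 = 0.041P*, so P* = 0.2/0.041 = 4.87.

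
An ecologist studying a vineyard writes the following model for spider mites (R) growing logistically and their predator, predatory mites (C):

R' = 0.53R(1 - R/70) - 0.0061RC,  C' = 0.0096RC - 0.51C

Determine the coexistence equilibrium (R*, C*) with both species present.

R* ≈ 53.1, C* ≈ 20.9

From dC/dt = 0 with C > 0: 0.0096R* = 0.51, so R* = 53.1.
Substitute into dR/dt = 0: 0.53(1 - 53.1/70) = 0.0061C*.
The bracket is 0.241, giving C* = 0.128/0.0061 = 20.9.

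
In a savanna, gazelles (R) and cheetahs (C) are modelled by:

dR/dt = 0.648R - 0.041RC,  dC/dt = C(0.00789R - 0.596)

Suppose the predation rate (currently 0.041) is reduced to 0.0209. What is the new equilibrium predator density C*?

C* ≈ 31

At the interior fixed point, setting dR/dt = 0 with R > 0 fixes C* = (prey growth rate)/(RC coefficient) — independent of the other coefficients.
With the change, C* = 0.648/0.0209 = 31; it rises from 15.8.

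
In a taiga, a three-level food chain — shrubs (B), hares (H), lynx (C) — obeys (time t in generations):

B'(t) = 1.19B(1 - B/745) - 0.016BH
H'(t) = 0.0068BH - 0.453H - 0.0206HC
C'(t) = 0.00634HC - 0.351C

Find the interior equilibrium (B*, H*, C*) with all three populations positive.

From dC/dt = 0: 0.00634H* = 0.351, so H* = 55.4.
From dB/dt = 0: 1.19(1 - B*/745) = 0.016·55.4, giving B* = 745·(1 - 0.744) = 190.
From dH/dt = 0: 0.0068·190 - 0.453 = 0.0206C*, so C* = 0.842/0.0206 = 40.9.

B* ≈ 190, H* ≈ 55.4, C* ≈ 40.9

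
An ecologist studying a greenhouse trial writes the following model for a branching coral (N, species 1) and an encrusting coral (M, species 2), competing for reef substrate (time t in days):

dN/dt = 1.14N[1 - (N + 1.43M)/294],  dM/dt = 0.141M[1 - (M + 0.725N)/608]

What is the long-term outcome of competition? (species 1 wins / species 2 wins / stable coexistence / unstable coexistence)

species 2 excludes species 1

Compare the nullcline intercepts: K1/α12 = 294/1.43 = 206 < K2 = 608; K2/α21 = 608/0.725 = 839 > K1 = 294.
Since the inequalities point opposite ways, species 2 can invade but species 1 cannot.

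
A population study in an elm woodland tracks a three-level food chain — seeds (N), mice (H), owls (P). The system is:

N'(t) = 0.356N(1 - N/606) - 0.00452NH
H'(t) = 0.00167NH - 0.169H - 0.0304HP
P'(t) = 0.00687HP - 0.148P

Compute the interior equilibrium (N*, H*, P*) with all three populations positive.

N* ≈ 440, H* ≈ 21.5, P* ≈ 18.6

From dP/dt = 0: 0.00687H* = 0.148, so H* = 21.5.
From dN/dt = 0: 0.356(1 - N*/606) = 0.00452·21.5, giving N* = 606·(1 - 0.274) = 440.
From dH/dt = 0: 0.00167·440 - 0.169 = 0.0304P*, so P* = 0.566/0.0304 = 18.6.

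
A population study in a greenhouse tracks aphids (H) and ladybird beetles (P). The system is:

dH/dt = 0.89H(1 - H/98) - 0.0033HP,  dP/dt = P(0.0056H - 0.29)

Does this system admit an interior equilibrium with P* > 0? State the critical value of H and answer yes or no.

The predator equation gives dP/dt > 0 only when H > 0.29/0.0056 = 51.8.
Without the predator, H → K = 98. Since 98 > 51.8, the predator can invade and persist.

Threshold H = 51.8; K > 51.8, so yes, the predator persists.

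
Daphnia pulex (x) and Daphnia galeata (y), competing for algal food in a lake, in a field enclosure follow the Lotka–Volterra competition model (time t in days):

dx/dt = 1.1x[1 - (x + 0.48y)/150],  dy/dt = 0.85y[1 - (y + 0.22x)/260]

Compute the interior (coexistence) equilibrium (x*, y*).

Setting both brackets to zero gives the nullclines x + 0.48y = 150 and 0.22x + y = 260.
Substituting y = 260 - 0.22x into the first: x(1 - 0.48·0.22) = 150 - 0.48·260.
So x* = 25.2/0.894 = 28.2, and then y* = 260 - 0.22·28.2 = 254.

x* ≈ 28.2, y* ≈ 254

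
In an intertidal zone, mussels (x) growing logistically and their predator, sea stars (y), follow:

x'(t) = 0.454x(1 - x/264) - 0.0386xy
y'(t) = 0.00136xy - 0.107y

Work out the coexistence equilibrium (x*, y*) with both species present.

x* ≈ 78.7, y* ≈ 8.26

From dy/dt = 0 with y > 0: 0.00136x* = 0.107, so x* = 78.7.
Substitute into dx/dt = 0: 0.454(1 - 78.7/264) = 0.0386y*.
The bracket is 0.702, giving y* = 0.319/0.0386 = 8.26.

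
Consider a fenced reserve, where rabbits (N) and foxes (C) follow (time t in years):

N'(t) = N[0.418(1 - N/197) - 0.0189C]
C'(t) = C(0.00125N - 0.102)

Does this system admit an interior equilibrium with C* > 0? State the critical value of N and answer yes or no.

The predator equation gives dC/dt > 0 only when N > 0.102/0.00125 = 81.6.
Without the predator, N → K = 197. Since 197 > 81.6, the predator can invade and persist.

Threshold N = 81.6; K > 81.6, so yes, the predator persists.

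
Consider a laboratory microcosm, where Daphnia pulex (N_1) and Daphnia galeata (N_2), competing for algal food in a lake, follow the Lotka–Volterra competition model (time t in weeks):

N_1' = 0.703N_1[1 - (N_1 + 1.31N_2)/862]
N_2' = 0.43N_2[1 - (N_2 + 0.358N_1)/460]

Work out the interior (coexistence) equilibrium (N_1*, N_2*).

Setting both brackets to zero gives the nullclines N_1 + 1.31N_2 = 862 and 0.358N_1 + N_2 = 460.
Substituting N_2 = 460 - 0.358N_1 into the first: N_1(1 - 1.31·0.358) = 862 - 1.31·460.
So N_1* = 259/0.531 = 488, and then N_2* = 460 - 0.358·488 = 285.

N_1* ≈ 488, N_2* ≈ 285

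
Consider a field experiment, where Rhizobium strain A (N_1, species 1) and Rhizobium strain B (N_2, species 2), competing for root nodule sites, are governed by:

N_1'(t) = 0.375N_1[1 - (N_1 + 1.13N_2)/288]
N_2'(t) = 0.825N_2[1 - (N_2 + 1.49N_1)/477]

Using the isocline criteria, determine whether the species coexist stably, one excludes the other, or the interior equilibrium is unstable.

Compare the nullcline intercepts: K1/α12 = 288/1.13 = 255 < K2 = 477; K2/α21 = 477/1.49 = 320 > K1 = 288.
Since the inequalities point opposite ways, species 2 can invade but species 1 cannot.

species 2 excludes species 1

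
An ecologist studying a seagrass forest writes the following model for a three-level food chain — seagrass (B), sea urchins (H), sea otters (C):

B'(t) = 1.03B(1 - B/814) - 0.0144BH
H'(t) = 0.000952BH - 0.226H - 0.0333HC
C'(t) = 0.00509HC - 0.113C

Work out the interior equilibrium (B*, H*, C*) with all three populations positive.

From dC/dt = 0: 0.00509H* = 0.113, so H* = 22.2.
From dB/dt = 0: 1.03(1 - B*/814) = 0.0144·22.2, giving B* = 814·(1 - 0.31) = 561.
From dH/dt = 0: 0.000952·561 - 0.226 = 0.0333C*, so C* = 0.308/0.0333 = 9.26.

B* ≈ 561, H* ≈ 22.2, C* ≈ 9.26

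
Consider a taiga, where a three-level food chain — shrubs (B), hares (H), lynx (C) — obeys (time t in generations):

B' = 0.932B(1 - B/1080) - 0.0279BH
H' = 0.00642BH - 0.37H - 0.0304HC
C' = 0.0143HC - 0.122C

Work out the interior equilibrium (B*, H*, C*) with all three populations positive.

B* ≈ 804, H* ≈ 8.53, C* ≈ 158

From dC/dt = 0: 0.0143H* = 0.122, so H* = 8.53.
From dB/dt = 0: 0.932(1 - B*/1080) = 0.0279·8.53, giving B* = 1080·(1 - 0.255) = 804.
From dH/dt = 0: 0.00642·804 - 0.37 = 0.0304C*, so C* = 4.79/0.0304 = 158.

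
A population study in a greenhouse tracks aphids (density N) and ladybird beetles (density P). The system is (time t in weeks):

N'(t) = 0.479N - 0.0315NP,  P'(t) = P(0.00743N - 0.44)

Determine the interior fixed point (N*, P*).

Set dP/dt = 0 with P > 0: 0.00743N - 0.44 = 0, so N* = 0.44/0.00743 = 59.2.
Set dN/dt = 0 with N > 0: 0.479 - 0.0315P = 0, so P* = 0.479/0.0315 = 15.2.

N* ≈ 59.2, P* ≈ 15.2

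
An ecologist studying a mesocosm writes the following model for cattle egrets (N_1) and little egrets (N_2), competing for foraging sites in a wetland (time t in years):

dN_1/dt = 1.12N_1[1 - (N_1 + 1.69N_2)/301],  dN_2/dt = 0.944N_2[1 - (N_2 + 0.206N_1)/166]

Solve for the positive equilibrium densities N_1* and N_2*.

Setting both brackets to zero gives the nullclines N_1 + 1.69N_2 = 301 and 0.206N_1 + N_2 = 166.
Substituting N_2 = 166 - 0.206N_1 into the first: N_1(1 - 1.69·0.206) = 301 - 1.69·166.
So N_1* = 20.5/0.652 = 31.4, and then N_2* = 166 - 0.206·31.4 = 160.

N_1* ≈ 31.4, N_2* ≈ 160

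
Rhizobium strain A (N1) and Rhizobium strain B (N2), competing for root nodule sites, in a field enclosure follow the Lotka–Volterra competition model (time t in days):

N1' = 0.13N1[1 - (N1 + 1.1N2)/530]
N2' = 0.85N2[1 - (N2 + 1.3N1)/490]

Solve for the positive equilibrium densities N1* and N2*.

Setting both brackets to zero gives the nullclines N1 + 1.1N2 = 530 and 1.3N1 + N2 = 490.
Substituting N2 = 490 - 1.3N1 into the first: N1(1 - 1.1·1.3) = 530 - 1.1·490.
So N1* = -9/-0.43 = 20.9, and then N2* = 490 - 1.3·20.9 = 463.

N1* ≈ 20.9, N2* ≈ 463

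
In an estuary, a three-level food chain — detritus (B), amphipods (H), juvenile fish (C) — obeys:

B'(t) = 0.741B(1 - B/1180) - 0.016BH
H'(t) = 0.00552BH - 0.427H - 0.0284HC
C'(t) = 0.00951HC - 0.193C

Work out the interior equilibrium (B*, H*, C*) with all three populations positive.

B* ≈ 663, H* ≈ 20.3, C* ≈ 114

From dC/dt = 0: 0.00951H* = 0.193, so H* = 20.3.
From dB/dt = 0: 0.741(1 - B*/1180) = 0.016·20.3, giving B* = 1180·(1 - 0.438) = 663.
From dH/dt = 0: 0.00552·663 - 0.427 = 0.0284C*, so C* = 3.23/0.0284 = 114.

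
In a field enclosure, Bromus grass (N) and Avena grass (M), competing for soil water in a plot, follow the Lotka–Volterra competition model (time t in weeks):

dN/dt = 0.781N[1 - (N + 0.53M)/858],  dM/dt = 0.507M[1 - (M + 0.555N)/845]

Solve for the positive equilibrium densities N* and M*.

N* ≈ 581, M* ≈ 523

Setting both brackets to zero gives the nullclines N + 0.53M = 858 and 0.555N + M = 845.
Substituting M = 845 - 0.555N into the first: N(1 - 0.53·0.555) = 858 - 0.53·845.
So N* = 410/0.706 = 581, and then M* = 845 - 0.555·581 = 523.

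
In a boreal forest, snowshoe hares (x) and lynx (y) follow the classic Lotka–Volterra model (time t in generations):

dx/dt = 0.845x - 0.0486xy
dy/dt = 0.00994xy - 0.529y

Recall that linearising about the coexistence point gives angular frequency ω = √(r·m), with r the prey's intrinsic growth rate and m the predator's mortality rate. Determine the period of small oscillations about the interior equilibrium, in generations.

Here r = 0.845 and m = 0.529, so r·m = 0.447.
ω = √0.447 = 0.669 per generation, hence T = 2π/ω ≈ 9.4 generations.

T ≈ 9.4 generations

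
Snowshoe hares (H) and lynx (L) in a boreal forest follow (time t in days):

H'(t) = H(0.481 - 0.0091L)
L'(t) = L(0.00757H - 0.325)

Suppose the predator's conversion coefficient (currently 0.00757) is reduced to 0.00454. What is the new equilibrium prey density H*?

H* ≈ 71.6

At the interior fixed point, setting dL/dt = 0 with L > 0 fixes H* = (predator death rate)/(HL coefficient) — independent of the other coefficients.
With the change, H* = 0.325/0.00454 = 71.6; it rises from 42.9.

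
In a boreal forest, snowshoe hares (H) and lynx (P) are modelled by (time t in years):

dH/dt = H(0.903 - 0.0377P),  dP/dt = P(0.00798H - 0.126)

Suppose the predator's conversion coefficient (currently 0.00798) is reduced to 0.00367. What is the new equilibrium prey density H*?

At the interior fixed point, setting dP/dt = 0 with P > 0 fixes H* = (predator death rate)/(HP coefficient) — independent of the other coefficients.
With the change, H* = 0.126/0.00367 = 34.3; it rises from 15.8.

H* ≈ 34.3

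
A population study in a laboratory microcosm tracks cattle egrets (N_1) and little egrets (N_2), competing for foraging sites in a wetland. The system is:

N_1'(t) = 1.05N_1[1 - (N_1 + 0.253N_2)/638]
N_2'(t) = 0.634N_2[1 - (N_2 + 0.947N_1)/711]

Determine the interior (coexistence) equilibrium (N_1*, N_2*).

N_1* ≈ 602, N_2* ≈ 140

Setting both brackets to zero gives the nullclines N_1 + 0.253N_2 = 638 and 0.947N_1 + N_2 = 711.
Substituting N_2 = 711 - 0.947N_1 into the first: N_1(1 - 0.253·0.947) = 638 - 0.253·711.
So N_1* = 458/0.76 = 602, and then N_2* = 711 - 0.947·602 = 140.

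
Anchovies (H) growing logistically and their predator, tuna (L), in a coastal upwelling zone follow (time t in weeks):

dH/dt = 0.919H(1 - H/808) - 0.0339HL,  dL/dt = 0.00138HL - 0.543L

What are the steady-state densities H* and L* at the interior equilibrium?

From dL/dt = 0 with L > 0: 0.00138H* = 0.543, so H* = 393.
Substitute into dH/dt = 0: 0.919(1 - 393/808) = 0.0339L*.
The bracket is 0.513, giving L* = 0.471/0.0339 = 13.9.

H* ≈ 393, L* ≈ 13.9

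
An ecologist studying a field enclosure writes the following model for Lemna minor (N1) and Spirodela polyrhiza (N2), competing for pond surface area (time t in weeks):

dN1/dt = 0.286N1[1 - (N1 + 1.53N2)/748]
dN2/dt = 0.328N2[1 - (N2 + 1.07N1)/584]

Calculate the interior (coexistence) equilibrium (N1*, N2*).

Setting both brackets to zero gives the nullclines N1 + 1.53N2 = 748 and 1.07N1 + N2 = 584.
Substituting N2 = 584 - 1.07N1 into the first: N1(1 - 1.53·1.07) = 748 - 1.53·584.
So N1* = -146/-0.637 = 228, and then N2* = 584 - 1.07·228 = 340.

N1* ≈ 228, N2* ≈ 340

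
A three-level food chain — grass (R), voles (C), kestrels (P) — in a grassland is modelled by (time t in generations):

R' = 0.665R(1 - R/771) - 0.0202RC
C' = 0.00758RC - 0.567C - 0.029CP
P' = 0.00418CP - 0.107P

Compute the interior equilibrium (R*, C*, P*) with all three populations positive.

From dP/dt = 0: 0.00418C* = 0.107, so C* = 25.6.
From dR/dt = 0: 0.665(1 - R*/771) = 0.0202·25.6, giving R* = 771·(1 - 0.778) = 171.
From dC/dt = 0: 0.00758·171 - 0.567 = 0.029P*, so P* = 0.733/0.029 = 25.3.

R* ≈ 171, C* ≈ 25.6, P* ≈ 25.3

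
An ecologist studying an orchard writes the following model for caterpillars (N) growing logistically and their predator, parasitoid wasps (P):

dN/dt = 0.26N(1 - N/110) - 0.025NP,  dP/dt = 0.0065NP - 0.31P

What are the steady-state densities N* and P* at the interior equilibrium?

N* ≈ 47.7, P* ≈ 5.89

From dP/dt = 0 with P > 0: 0.0065N* = 0.31, so N* = 47.7.
Substitute into dN/dt = 0: 0.26(1 - 47.7/110) = 0.025P*.
The bracket is 0.566, giving P* = 0.147/0.025 = 5.89.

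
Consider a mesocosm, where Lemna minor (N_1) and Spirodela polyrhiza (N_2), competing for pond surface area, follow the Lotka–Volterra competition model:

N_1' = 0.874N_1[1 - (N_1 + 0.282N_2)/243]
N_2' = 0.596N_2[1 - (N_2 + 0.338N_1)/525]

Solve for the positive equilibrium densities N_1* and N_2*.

Setting both brackets to zero gives the nullclines N_1 + 0.282N_2 = 243 and 0.338N_1 + N_2 = 525.
Substituting N_2 = 525 - 0.338N_1 into the first: N_1(1 - 0.282·0.338) = 243 - 0.282·525.
So N_1* = 95/0.905 = 105, and then N_2* = 525 - 0.338·105 = 490.

N_1* ≈ 105, N_2* ≈ 490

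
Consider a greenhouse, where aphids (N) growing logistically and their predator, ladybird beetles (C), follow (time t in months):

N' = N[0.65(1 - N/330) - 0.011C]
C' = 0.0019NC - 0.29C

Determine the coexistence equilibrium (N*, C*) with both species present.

N* ≈ 153, C* ≈ 31.8

From dC/dt = 0 with C > 0: 0.0019N* = 0.29, so N* = 153.
Substitute into dN/dt = 0: 0.65(1 - 153/330) = 0.011C*.
The bracket is 0.537, giving C* = 0.349/0.011 = 31.8.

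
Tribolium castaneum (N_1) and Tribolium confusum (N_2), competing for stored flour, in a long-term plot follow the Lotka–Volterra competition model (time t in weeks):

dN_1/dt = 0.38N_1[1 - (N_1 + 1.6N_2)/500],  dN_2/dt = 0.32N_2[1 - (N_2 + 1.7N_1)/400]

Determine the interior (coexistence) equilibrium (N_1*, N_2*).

N_1* ≈ 81.4, N_2* ≈ 262

Setting both brackets to zero gives the nullclines N_1 + 1.6N_2 = 500 and 1.7N_1 + N_2 = 400.
Substituting N_2 = 400 - 1.7N_1 into the first: N_1(1 - 1.6·1.7) = 500 - 1.6·400.
So N_1* = -140/-1.72 = 81.4, and then N_2* = 400 - 1.7·81.4 = 262.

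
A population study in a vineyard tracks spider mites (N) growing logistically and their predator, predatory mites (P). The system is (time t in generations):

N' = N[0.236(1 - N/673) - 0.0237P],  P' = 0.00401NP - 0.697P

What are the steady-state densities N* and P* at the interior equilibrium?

From dP/dt = 0 with P > 0: 0.00401N* = 0.697, so N* = 174.
Substitute into dN/dt = 0: 0.236(1 - 174/673) = 0.0237P*.
The bracket is 0.742, giving P* = 0.175/0.0237 = 7.39.

N* ≈ 174, P* ≈ 7.39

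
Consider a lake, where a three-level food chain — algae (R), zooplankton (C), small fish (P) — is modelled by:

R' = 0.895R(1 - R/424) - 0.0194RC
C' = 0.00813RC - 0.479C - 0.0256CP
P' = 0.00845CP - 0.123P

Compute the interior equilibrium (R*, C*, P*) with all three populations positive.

R* ≈ 290, C* ≈ 14.6, P* ≈ 73.5

From dP/dt = 0: 0.00845C* = 0.123, so C* = 14.6.
From dR/dt = 0: 0.895(1 - R*/424) = 0.0194·14.6, giving R* = 424·(1 - 0.316) = 290.
From dC/dt = 0: 0.00813·290 - 0.479 = 0.0256P*, so P* = 1.88/0.0256 = 73.5.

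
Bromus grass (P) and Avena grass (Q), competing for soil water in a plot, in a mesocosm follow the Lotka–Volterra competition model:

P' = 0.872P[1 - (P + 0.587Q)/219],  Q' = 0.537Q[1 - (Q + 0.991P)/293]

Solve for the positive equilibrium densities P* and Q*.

P* ≈ 112, Q* ≈ 182

Setting both brackets to zero gives the nullclines P + 0.587Q = 219 and 0.991P + Q = 293.
Substituting Q = 293 - 0.991P into the first: P(1 - 0.587·0.991) = 219 - 0.587·293.
So P* = 47/0.418 = 112, and then Q* = 293 - 0.991·112 = 182.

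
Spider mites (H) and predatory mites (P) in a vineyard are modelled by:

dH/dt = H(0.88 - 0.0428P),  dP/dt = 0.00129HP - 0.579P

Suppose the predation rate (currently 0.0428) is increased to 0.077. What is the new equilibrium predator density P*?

At the interior fixed point, setting dH/dt = 0 with H > 0 fixes P* = (prey growth rate)/(HP coefficient) — independent of the other coefficients.
With the change, P* = 0.88/0.077 = 11.4; it falls from 20.6.

P* ≈ 11.4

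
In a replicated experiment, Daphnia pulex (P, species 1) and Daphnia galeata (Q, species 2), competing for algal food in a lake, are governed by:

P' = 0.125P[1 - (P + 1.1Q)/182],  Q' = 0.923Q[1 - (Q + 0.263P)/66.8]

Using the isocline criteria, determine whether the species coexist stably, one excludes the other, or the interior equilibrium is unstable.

stable coexistence

Compare the nullcline intercepts: K1/α12 = 182/1.1 = 165 > K2 = 66.8; K2/α21 = 66.8/0.263 = 254 > K1 = 182.
Since both inequalities hold, each species can invade when rare, so the interior equilibrium is stable.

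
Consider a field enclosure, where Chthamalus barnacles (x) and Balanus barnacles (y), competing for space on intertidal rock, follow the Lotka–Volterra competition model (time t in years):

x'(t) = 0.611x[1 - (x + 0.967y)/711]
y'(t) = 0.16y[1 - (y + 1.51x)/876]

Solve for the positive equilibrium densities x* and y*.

Setting both brackets to zero gives the nullclines x + 0.967y = 711 and 1.51x + y = 876.
Substituting y = 876 - 1.51x into the first: x(1 - 0.967·1.51) = 711 - 0.967·876.
So x* = -136/-0.46 = 296, and then y* = 876 - 1.51·296 = 429.

x* ≈ 296, y* ≈ 429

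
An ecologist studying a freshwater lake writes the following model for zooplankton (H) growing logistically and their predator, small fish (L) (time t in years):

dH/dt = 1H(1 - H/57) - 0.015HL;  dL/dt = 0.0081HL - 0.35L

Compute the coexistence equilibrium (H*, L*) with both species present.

From dL/dt = 0 with L > 0: 0.0081H* = 0.35, so H* = 43.2.
Substitute into dH/dt = 0: 1(1 - 43.2/57) = 0.015L*.
The bracket is 0.242, giving L* = 0.242/0.015 = 16.1.

H* ≈ 43.2, L* ≈ 16.1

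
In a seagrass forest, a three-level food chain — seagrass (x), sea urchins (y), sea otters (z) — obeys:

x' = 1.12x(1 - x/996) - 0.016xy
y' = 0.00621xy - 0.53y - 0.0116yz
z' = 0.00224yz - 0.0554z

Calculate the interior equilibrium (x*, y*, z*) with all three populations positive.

x* ≈ 644, y* ≈ 24.7, z* ≈ 299

From dz/dt = 0: 0.00224y* = 0.0554, so y* = 24.7.
From dx/dt = 0: 1.12(1 - x*/996) = 0.016·24.7, giving x* = 996·(1 - 0.353) = 644.
From dy/dt = 0: 0.00621·644 - 0.53 = 0.0116z*, so z* = 3.47/0.0116 = 299.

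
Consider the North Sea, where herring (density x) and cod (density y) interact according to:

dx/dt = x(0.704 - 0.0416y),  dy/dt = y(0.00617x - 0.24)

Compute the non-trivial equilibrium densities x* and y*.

x* ≈ 38.9, y* ≈ 16.9

Set dy/dt = 0 with y > 0: 0.00617x - 0.24 = 0, so x* = 0.24/0.00617 = 38.9.
Set dx/dt = 0 with x > 0: 0.704 - 0.0416y = 0, so y* = 0.704/0.0416 = 16.9.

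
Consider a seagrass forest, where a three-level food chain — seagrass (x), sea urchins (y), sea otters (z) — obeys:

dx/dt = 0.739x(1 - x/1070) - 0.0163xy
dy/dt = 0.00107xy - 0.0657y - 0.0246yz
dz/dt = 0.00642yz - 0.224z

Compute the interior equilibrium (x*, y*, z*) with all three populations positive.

x* ≈ 247, y* ≈ 34.9, z* ≈ 8.05

From dz/dt = 0: 0.00642y* = 0.224, so y* = 34.9.
From dx/dt = 0: 0.739(1 - x*/1070) = 0.0163·34.9, giving x* = 1070·(1 - 0.77) = 247.
From dy/dt = 0: 0.00107·247 - 0.0657 = 0.0246z*, so z* = 0.198/0.0246 = 8.05.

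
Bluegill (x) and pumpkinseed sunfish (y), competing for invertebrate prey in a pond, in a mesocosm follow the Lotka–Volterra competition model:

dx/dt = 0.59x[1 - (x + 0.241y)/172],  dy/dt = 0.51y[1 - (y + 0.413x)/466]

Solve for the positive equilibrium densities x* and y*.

Setting both brackets to zero gives the nullclines x + 0.241y = 172 and 0.413x + y = 466.
Substituting y = 466 - 0.413x into the first: x(1 - 0.241·0.413) = 172 - 0.241·466.
So x* = 59.7/0.9 = 66.3, and then y* = 466 - 0.413·66.3 = 439.

x* ≈ 66.3, y* ≈ 439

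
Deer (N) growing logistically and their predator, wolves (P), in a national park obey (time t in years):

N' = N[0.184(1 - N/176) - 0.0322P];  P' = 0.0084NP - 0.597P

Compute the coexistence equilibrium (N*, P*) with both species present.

From dP/dt = 0 with P > 0: 0.0084N* = 0.597, so N* = 71.1.
Substitute into dN/dt = 0: 0.184(1 - 71.1/176) = 0.0322P*.
The bracket is 0.596, giving P* = 0.11/0.0322 = 3.41.

N* ≈ 71.1, P* ≈ 3.41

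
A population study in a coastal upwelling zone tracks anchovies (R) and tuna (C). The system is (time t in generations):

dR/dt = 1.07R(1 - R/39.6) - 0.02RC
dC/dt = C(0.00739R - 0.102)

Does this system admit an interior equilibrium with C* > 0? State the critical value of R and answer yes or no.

The predator equation gives dC/dt > 0 only when R > 0.102/0.00739 = 13.8.
Without the predator, R → K = 39.6. Since 39.6 > 13.8, the predator can invade and persist.

Threshold R = 13.8; K > 13.8, so yes, the predator persists.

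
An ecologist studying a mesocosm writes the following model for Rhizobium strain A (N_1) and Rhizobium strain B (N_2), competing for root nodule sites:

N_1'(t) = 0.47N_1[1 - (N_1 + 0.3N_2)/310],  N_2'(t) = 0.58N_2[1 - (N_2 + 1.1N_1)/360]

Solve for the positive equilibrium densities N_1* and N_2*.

Setting both brackets to zero gives the nullclines N_1 + 0.3N_2 = 310 and 1.1N_1 + N_2 = 360.
Substituting N_2 = 360 - 1.1N_1 into the first: N_1(1 - 0.3·1.1) = 310 - 0.3·360.
So N_1* = 202/0.67 = 301, and then N_2* = 360 - 1.1·301 = 28.4.

N_1* ≈ 301, N_2* ≈ 28.4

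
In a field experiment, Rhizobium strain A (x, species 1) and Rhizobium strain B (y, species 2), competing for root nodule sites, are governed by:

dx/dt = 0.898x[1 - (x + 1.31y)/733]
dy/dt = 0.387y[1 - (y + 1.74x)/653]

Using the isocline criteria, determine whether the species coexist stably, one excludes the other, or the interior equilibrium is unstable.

Compare the nullcline intercepts: K1/α12 = 733/1.31 = 560 < K2 = 653; K2/α21 = 653/1.74 = 375 < K1 = 733.
Since both are reversed, neither can invade when rare; the interior point is a saddle.

unstable coexistence (outcome depends on initial conditions)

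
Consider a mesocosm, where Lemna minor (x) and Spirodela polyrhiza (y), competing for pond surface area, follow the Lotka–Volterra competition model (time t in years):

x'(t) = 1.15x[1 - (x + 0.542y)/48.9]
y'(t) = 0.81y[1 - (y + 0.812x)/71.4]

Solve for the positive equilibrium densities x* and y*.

Setting both brackets to zero gives the nullclines x + 0.542y = 48.9 and 0.812x + y = 71.4.
Substituting y = 71.4 - 0.812x into the first: x(1 - 0.542·0.812) = 48.9 - 0.542·71.4.
So x* = 10.2/0.56 = 18.2, and then y* = 71.4 - 0.812·18.2 = 56.6.

x* ≈ 18.2, y* ≈ 56.6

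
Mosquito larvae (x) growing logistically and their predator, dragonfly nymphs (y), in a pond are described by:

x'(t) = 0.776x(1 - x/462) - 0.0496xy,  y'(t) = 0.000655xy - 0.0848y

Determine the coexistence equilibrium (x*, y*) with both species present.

From dy/dt = 0 with y > 0: 0.000655x* = 0.0848, so x* = 129.
Substitute into dx/dt = 0: 0.776(1 - 129/462) = 0.0496y*.
The bracket is 0.72, giving y* = 0.559/0.0496 = 11.3.

x* ≈ 129, y* ≈ 11.3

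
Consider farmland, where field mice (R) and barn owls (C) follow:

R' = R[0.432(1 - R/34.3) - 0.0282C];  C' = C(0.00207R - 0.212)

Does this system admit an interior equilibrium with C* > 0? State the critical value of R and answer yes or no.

Threshold R = 102; K < 102, so no, the predator goes extinct.

The predator equation gives dC/dt > 0 only when R > 0.212/0.00207 = 102.
Without the predator, R → K = 34.3. Since 34.3 < 102, the predator cannot invade.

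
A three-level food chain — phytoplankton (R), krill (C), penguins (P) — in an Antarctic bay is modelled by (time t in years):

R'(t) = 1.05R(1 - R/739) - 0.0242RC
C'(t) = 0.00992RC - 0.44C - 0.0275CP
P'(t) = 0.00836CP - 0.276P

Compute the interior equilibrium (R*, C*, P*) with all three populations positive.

R* ≈ 177, C* ≈ 33, P* ≈ 47.7

From dP/dt = 0: 0.00836C* = 0.276, so C* = 33.
From dR/dt = 0: 1.05(1 - R*/739) = 0.0242·33, giving R* = 739·(1 - 0.761) = 177.
From dC/dt = 0: 0.00992·177 - 0.44 = 0.0275P*, so P* = 1.31/0.0275 = 47.7.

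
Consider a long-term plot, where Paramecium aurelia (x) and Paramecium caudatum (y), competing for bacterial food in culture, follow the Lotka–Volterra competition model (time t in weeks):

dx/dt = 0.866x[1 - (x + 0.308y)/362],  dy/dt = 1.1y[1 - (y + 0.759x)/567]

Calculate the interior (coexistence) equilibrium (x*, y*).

Setting both brackets to zero gives the nullclines x + 0.308y = 362 and 0.759x + y = 567.
Substituting y = 567 - 0.759x into the first: x(1 - 0.308·0.759) = 362 - 0.308·567.
So x* = 187/0.766 = 245, and then y* = 567 - 0.759·245 = 381.

x* ≈ 245, y* ≈ 381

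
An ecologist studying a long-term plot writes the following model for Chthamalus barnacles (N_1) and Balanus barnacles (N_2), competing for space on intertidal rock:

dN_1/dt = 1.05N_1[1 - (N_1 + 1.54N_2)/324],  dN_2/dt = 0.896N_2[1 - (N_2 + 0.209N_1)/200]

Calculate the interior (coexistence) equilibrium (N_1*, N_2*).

Setting both brackets to zero gives the nullclines N_1 + 1.54N_2 = 324 and 0.209N_1 + N_2 = 200.
Substituting N_2 = 200 - 0.209N_1 into the first: N_1(1 - 1.54·0.209) = 324 - 1.54·200.
So N_1* = 16/0.678 = 23.6, and then N_2* = 200 - 0.209·23.6 = 195.

N_1* ≈ 23.6, N_2* ≈ 195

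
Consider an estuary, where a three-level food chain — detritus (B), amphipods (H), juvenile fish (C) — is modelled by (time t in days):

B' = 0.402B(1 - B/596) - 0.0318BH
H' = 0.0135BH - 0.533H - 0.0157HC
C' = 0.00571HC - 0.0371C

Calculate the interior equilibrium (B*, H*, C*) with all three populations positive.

B* ≈ 290, H* ≈ 6.5, C* ≈ 215

From dC/dt = 0: 0.00571H* = 0.0371, so H* = 6.5.
From dB/dt = 0: 0.402(1 - B*/596) = 0.0318·6.5, giving B* = 596·(1 - 0.514) = 290.
From dH/dt = 0: 0.0135·290 - 0.533 = 0.0157C*, so C* = 3.38/0.0157 = 215.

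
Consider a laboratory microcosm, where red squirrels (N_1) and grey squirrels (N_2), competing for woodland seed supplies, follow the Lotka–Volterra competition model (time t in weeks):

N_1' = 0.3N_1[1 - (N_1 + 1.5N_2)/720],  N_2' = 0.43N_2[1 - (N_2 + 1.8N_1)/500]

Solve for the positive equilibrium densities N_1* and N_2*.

Setting both brackets to zero gives the nullclines N_1 + 1.5N_2 = 720 and 1.8N_1 + N_2 = 500.
Substituting N_2 = 500 - 1.8N_1 into the first: N_1(1 - 1.5·1.8) = 720 - 1.5·500.
So N_1* = -30/-1.7 = 17.6, and then N_2* = 500 - 1.8·17.6 = 468.

N_1* ≈ 17.6, N_2* ≈ 468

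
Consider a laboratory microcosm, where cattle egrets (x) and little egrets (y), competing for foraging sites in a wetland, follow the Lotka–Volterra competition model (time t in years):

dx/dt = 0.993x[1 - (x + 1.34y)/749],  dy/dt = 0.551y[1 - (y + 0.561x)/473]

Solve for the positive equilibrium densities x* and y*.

x* ≈ 464, y* ≈ 213

Setting both brackets to zero gives the nullclines x + 1.34y = 749 and 0.561x + y = 473.
Substituting y = 473 - 0.561x into the first: x(1 - 1.34·0.561) = 749 - 1.34·473.
So x* = 115/0.248 = 464, and then y* = 473 - 0.561·464 = 213.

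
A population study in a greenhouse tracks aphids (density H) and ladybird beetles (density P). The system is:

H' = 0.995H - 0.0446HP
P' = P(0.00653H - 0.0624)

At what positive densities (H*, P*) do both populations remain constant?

H* ≈ 9.56, P* ≈ 22.3

Set dP/dt = 0 with P > 0: 0.00653H - 0.0624 = 0, so H* = 0.0624/0.00653 = 9.56.
Set dH/dt = 0 with H > 0: 0.995 - 0.0446P = 0, so P* = 0.995/0.0446 = 22.3.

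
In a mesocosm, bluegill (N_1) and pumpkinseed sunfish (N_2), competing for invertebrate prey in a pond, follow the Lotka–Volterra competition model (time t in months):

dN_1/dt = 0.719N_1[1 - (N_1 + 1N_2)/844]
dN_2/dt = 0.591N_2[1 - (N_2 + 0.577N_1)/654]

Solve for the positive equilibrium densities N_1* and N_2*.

N_1* ≈ 449, N_2* ≈ 395

Setting both brackets to zero gives the nullclines N_1 + 1N_2 = 844 and 0.577N_1 + N_2 = 654.
Substituting N_2 = 654 - 0.577N_1 into the first: N_1(1 - 1·0.577) = 844 - 1·654.
So N_1* = 190/0.423 = 449, and then N_2* = 654 - 0.577·449 = 395.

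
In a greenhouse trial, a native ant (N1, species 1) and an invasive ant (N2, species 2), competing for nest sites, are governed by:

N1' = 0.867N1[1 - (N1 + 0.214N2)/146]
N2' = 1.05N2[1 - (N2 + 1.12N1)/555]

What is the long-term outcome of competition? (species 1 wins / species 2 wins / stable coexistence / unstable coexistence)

Compare the nullcline intercepts: K1/α12 = 146/0.214 = 682 > K2 = 555; K2/α21 = 555/1.12 = 496 > K1 = 146.
Since both inequalities hold, each species can invade when rare, so the interior equilibrium is stable.

stable coexistence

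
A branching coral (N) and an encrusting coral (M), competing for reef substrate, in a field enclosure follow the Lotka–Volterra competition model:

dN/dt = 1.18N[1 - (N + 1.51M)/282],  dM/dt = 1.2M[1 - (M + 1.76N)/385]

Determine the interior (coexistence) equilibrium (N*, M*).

N* ≈ 181, M* ≈ 67.2

Setting both brackets to zero gives the nullclines N + 1.51M = 282 and 1.76N + M = 385.
Substituting M = 385 - 1.76N into the first: N(1 - 1.51·1.76) = 282 - 1.51·385.
So N* = -299/-1.66 = 181, and then M* = 385 - 1.76·181 = 67.2.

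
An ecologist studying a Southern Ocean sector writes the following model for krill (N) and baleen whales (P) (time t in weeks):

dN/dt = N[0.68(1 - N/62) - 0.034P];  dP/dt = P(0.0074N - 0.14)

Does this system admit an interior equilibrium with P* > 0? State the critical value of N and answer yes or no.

The predator equation gives dP/dt > 0 only when N > 0.14/0.0074 = 18.9.
Without the predator, N → K = 62. Since 62 > 18.9, the predator can invade and persist.

Threshold N = 18.9; K > 18.9, so yes, the predator persists.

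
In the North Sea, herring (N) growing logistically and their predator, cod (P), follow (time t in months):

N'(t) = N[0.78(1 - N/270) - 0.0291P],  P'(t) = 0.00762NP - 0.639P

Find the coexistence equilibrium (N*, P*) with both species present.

N* ≈ 83.9, P* ≈ 18.5

From dP/dt = 0 with P > 0: 0.00762N* = 0.639, so N* = 83.9.
Substitute into dN/dt = 0: 0.78(1 - 83.9/270) = 0.0291P*.
The bracket is 0.689, giving P* = 0.538/0.0291 = 18.5.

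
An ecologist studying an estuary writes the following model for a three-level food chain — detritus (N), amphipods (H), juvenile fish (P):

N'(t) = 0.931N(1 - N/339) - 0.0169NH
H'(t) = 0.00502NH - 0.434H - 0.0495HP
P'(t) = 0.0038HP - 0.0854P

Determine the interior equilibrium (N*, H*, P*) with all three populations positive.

From dP/dt = 0: 0.0038H* = 0.0854, so H* = 22.5.
From dN/dt = 0: 0.931(1 - N*/339) = 0.0169·22.5, giving N* = 339·(1 - 0.408) = 201.
From dH/dt = 0: 0.00502·201 - 0.434 = 0.0495P*, so P* = 0.574/0.0495 = 11.6.

N* ≈ 201, H* ≈ 22.5, P* ≈ 11.6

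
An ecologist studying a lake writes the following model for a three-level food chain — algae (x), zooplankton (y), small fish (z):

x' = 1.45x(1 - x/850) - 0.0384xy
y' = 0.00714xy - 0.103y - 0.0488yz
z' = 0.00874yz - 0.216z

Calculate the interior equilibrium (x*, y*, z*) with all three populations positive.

x* ≈ 294, y* ≈ 24.7, z* ≈ 40.9

From dz/dt = 0: 0.00874y* = 0.216, so y* = 24.7.
From dx/dt = 0: 1.45(1 - x*/850) = 0.0384·24.7, giving x* = 850·(1 - 0.654) = 294.
From dy/dt = 0: 0.00714·294 - 0.103 = 0.0488z*, so z* = 1.99/0.0488 = 40.9.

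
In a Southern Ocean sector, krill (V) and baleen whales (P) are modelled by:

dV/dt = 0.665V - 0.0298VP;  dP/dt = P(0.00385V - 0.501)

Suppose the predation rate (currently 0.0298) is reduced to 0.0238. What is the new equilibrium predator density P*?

At the interior fixed point, setting dV/dt = 0 with V > 0 fixes P* = (prey growth rate)/(VP coefficient) — independent of the other coefficients.
With the change, P* = 0.665/0.0238 = 27.9; it rises from 22.3.

P* ≈ 27.9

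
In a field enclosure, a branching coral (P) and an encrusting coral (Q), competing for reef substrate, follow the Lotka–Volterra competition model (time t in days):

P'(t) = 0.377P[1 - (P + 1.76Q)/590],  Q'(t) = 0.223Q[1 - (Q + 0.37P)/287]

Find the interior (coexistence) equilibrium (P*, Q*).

P* ≈ 243, Q* ≈ 197

Setting both brackets to zero gives the nullclines P + 1.76Q = 590 and 0.37P + Q = 287.
Substituting Q = 287 - 0.37P into the first: P(1 - 1.76·0.37) = 590 - 1.76·287.
So P* = 84.9/0.349 = 243, and then Q* = 287 - 0.37·243 = 197.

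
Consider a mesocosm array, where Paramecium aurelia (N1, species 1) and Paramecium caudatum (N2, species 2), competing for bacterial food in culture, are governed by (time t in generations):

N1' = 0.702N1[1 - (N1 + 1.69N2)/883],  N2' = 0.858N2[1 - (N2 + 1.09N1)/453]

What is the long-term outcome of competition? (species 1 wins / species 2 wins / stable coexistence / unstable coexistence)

species 1 excludes species 2

Compare the nullcline intercepts: K1/α12 = 883/1.69 = 522 > K2 = 453; K2/α21 = 453/1.09 = 416 < K1 = 883.
Since the inequalities point opposite ways, species 1 can invade but species 2 cannot.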